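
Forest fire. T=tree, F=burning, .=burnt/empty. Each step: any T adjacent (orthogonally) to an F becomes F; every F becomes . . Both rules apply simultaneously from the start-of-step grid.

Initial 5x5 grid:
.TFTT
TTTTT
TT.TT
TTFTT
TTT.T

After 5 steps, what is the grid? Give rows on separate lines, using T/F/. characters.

Step 1: 6 trees catch fire, 2 burn out
  .F.FT
  TTFTT
  TT.TT
  TF.FT
  TTF.T
Step 2: 8 trees catch fire, 6 burn out
  ....F
  TF.FT
  TF.FT
  F...F
  TF..T
Step 3: 6 trees catch fire, 8 burn out
  .....
  F...F
  F...F
  .....
  F...F
Step 4: 0 trees catch fire, 6 burn out
  .....
  .....
  .....
  .....
  .....
Step 5: 0 trees catch fire, 0 burn out
  .....
  .....
  .....
  .....
  .....

.....
.....
.....
.....
.....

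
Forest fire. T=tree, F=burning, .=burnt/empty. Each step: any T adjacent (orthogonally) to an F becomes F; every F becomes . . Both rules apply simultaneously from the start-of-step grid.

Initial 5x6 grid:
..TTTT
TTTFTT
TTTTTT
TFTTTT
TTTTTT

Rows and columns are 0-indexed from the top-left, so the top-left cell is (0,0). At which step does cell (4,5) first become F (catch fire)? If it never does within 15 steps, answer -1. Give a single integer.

Step 1: cell (4,5)='T' (+8 fires, +2 burnt)
Step 2: cell (4,5)='T' (+10 fires, +8 burnt)
Step 3: cell (4,5)='T' (+5 fires, +10 burnt)
Step 4: cell (4,5)='T' (+2 fires, +5 burnt)
Step 5: cell (4,5)='F' (+1 fires, +2 burnt)
  -> target ignites at step 5
Step 6: cell (4,5)='.' (+0 fires, +1 burnt)
  fire out at step 6

5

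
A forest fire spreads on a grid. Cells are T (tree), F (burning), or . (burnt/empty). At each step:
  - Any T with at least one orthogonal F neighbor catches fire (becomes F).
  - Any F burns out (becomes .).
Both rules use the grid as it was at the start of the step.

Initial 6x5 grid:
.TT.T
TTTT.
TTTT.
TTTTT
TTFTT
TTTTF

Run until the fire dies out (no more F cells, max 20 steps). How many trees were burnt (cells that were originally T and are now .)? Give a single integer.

Step 1: +6 fires, +2 burnt (F count now 6)
Step 2: +6 fires, +6 burnt (F count now 6)
Step 3: +5 fires, +6 burnt (F count now 5)
Step 4: +4 fires, +5 burnt (F count now 4)
Step 5: +2 fires, +4 burnt (F count now 2)
Step 6: +0 fires, +2 burnt (F count now 0)
Fire out after step 6
Initially T: 24, now '.': 29
Total burnt (originally-T cells now '.'): 23

Answer: 23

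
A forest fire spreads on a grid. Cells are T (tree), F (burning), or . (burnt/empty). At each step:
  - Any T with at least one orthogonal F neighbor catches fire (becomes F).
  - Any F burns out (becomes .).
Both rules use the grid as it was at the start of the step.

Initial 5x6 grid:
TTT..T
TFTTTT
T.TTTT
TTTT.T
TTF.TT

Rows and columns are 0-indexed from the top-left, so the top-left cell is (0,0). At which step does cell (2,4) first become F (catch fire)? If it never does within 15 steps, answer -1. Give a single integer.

Step 1: cell (2,4)='T' (+5 fires, +2 burnt)
Step 2: cell (2,4)='T' (+8 fires, +5 burnt)
Step 3: cell (2,4)='T' (+3 fires, +8 burnt)
Step 4: cell (2,4)='F' (+2 fires, +3 burnt)
  -> target ignites at step 4
Step 5: cell (2,4)='.' (+2 fires, +2 burnt)
Step 6: cell (2,4)='.' (+1 fires, +2 burnt)
Step 7: cell (2,4)='.' (+1 fires, +1 burnt)
Step 8: cell (2,4)='.' (+1 fires, +1 burnt)
Step 9: cell (2,4)='.' (+0 fires, +1 burnt)
  fire out at step 9

4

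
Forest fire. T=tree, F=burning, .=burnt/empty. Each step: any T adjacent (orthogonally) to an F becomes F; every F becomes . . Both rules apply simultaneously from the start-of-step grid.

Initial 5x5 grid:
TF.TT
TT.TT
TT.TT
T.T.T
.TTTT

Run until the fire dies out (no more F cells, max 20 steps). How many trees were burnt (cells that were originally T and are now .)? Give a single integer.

Step 1: +2 fires, +1 burnt (F count now 2)
Step 2: +2 fires, +2 burnt (F count now 2)
Step 3: +1 fires, +2 burnt (F count now 1)
Step 4: +1 fires, +1 burnt (F count now 1)
Step 5: +0 fires, +1 burnt (F count now 0)
Fire out after step 5
Initially T: 18, now '.': 13
Total burnt (originally-T cells now '.'): 6

Answer: 6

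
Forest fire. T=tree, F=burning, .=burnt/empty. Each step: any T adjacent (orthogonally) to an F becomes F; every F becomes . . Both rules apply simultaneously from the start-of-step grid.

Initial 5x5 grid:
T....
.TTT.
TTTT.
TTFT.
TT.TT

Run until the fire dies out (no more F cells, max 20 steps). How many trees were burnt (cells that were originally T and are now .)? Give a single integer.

Step 1: +3 fires, +1 burnt (F count now 3)
Step 2: +6 fires, +3 burnt (F count now 6)
Step 3: +5 fires, +6 burnt (F count now 5)
Step 4: +0 fires, +5 burnt (F count now 0)
Fire out after step 4
Initially T: 15, now '.': 24
Total burnt (originally-T cells now '.'): 14

Answer: 14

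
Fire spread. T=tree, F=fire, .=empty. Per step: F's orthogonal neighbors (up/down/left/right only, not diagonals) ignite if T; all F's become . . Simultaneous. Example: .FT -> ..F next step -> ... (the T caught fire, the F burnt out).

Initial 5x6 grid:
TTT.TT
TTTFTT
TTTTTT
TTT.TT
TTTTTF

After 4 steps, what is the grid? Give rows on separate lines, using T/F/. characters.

Step 1: 5 trees catch fire, 2 burn out
  TTT.TT
  TTF.FT
  TTTFTT
  TTT.TF
  TTTTF.
Step 2: 9 trees catch fire, 5 burn out
  TTF.FT
  TF...F
  TTF.FF
  TTT.F.
  TTTF..
Step 3: 6 trees catch fire, 9 burn out
  TF...F
  F.....
  TF....
  TTF...
  TTF...
Step 4: 4 trees catch fire, 6 burn out
  F.....
  ......
  F.....
  TF....
  TF....

F.....
......
F.....
TF....
TF....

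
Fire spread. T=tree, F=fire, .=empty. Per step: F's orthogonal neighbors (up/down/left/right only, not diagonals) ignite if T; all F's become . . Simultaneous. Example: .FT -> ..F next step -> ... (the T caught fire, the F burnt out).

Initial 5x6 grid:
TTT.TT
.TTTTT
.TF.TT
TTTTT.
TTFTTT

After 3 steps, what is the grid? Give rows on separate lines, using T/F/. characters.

Step 1: 5 trees catch fire, 2 burn out
  TTT.TT
  .TFTTT
  .F..TT
  TTFTT.
  TF.FTT
Step 2: 7 trees catch fire, 5 burn out
  TTF.TT
  .F.FTT
  ....TT
  TF.FT.
  F...FT
Step 3: 5 trees catch fire, 7 burn out
  TF..TT
  ....FT
  ....TT
  F...F.
  .....F

TF..TT
....FT
....TT
F...F.
.....F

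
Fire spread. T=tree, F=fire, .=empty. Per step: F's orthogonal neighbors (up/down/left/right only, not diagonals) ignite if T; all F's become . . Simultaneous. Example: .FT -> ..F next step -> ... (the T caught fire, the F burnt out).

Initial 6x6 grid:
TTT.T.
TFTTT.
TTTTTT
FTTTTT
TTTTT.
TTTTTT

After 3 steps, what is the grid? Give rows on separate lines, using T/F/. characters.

Step 1: 7 trees catch fire, 2 burn out
  TFT.T.
  F.FTT.
  FFTTTT
  .FTTTT
  FTTTT.
  TTTTTT
Step 2: 7 trees catch fire, 7 burn out
  F.F.T.
  ...FT.
  ..FTTT
  ..FTTT
  .FTTT.
  FTTTTT
Step 3: 5 trees catch fire, 7 burn out
  ....T.
  ....F.
  ...FTT
  ...FTT
  ..FTT.
  .FTTTT

....T.
....F.
...FTT
...FTT
..FTT.
.FTTTT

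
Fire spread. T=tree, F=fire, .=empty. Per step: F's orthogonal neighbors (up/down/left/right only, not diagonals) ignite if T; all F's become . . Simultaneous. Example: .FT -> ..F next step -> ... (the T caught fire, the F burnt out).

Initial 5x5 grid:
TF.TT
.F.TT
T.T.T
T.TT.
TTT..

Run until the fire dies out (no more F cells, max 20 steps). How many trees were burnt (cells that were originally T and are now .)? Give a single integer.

Step 1: +1 fires, +2 burnt (F count now 1)
Step 2: +0 fires, +1 burnt (F count now 0)
Fire out after step 2
Initially T: 14, now '.': 12
Total burnt (originally-T cells now '.'): 1

Answer: 1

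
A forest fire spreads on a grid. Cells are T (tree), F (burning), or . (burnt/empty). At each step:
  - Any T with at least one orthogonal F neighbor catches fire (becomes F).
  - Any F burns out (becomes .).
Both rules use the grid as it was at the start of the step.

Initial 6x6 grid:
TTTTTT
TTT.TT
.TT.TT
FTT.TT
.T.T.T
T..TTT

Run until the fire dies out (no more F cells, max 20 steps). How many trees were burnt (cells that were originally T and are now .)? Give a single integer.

Step 1: +1 fires, +1 burnt (F count now 1)
Step 2: +3 fires, +1 burnt (F count now 3)
Step 3: +2 fires, +3 burnt (F count now 2)
Step 4: +3 fires, +2 burnt (F count now 3)
Step 5: +2 fires, +3 burnt (F count now 2)
Step 6: +1 fires, +2 burnt (F count now 1)
Step 7: +1 fires, +1 burnt (F count now 1)
Step 8: +2 fires, +1 burnt (F count now 2)
Step 9: +2 fires, +2 burnt (F count now 2)
Step 10: +2 fires, +2 burnt (F count now 2)
Step 11: +1 fires, +2 burnt (F count now 1)
Step 12: +1 fires, +1 burnt (F count now 1)
Step 13: +1 fires, +1 burnt (F count now 1)
Step 14: +1 fires, +1 burnt (F count now 1)
Step 15: +1 fires, +1 burnt (F count now 1)
Step 16: +1 fires, +1 burnt (F count now 1)
Step 17: +0 fires, +1 burnt (F count now 0)
Fire out after step 17
Initially T: 26, now '.': 35
Total burnt (originally-T cells now '.'): 25

Answer: 25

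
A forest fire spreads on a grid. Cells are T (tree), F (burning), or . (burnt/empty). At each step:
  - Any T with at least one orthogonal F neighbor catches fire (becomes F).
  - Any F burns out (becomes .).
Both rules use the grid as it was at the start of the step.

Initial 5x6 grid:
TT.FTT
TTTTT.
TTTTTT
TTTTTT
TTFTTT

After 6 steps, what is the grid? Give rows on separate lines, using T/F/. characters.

Step 1: 5 trees catch fire, 2 burn out
  TT..FT
  TTTFT.
  TTTTTT
  TTFTTT
  TF.FTT
Step 2: 9 trees catch fire, 5 burn out
  TT...F
  TTF.F.
  TTFFTT
  TF.FTT
  F...FT
Step 3: 6 trees catch fire, 9 burn out
  TT....
  TF....
  TF..FT
  F...FT
  .....F
Step 4: 5 trees catch fire, 6 burn out
  TF....
  F.....
  F....F
  .....F
  ......
Step 5: 1 trees catch fire, 5 burn out
  F.....
  ......
  ......
  ......
  ......
Step 6: 0 trees catch fire, 1 burn out
  ......
  ......
  ......
  ......
  ......

......
......
......
......
......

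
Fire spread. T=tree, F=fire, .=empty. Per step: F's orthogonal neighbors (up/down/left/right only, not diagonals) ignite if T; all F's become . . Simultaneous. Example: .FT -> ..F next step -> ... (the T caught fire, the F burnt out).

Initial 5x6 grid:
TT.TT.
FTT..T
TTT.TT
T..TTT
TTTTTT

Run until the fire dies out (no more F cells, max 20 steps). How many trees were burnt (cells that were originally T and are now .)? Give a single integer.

Step 1: +3 fires, +1 burnt (F count now 3)
Step 2: +4 fires, +3 burnt (F count now 4)
Step 3: +2 fires, +4 burnt (F count now 2)
Step 4: +1 fires, +2 burnt (F count now 1)
Step 5: +1 fires, +1 burnt (F count now 1)
Step 6: +1 fires, +1 burnt (F count now 1)
Step 7: +2 fires, +1 burnt (F count now 2)
Step 8: +2 fires, +2 burnt (F count now 2)
Step 9: +2 fires, +2 burnt (F count now 2)
Step 10: +1 fires, +2 burnt (F count now 1)
Step 11: +1 fires, +1 burnt (F count now 1)
Step 12: +0 fires, +1 burnt (F count now 0)
Fire out after step 12
Initially T: 22, now '.': 28
Total burnt (originally-T cells now '.'): 20

Answer: 20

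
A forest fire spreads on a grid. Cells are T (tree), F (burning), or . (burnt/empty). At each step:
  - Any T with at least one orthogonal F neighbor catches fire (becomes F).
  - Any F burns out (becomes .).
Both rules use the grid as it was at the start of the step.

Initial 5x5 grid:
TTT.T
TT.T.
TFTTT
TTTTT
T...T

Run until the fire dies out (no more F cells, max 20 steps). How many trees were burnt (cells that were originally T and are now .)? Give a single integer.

Answer: 17

Derivation:
Step 1: +4 fires, +1 burnt (F count now 4)
Step 2: +5 fires, +4 burnt (F count now 5)
Step 3: +6 fires, +5 burnt (F count now 6)
Step 4: +1 fires, +6 burnt (F count now 1)
Step 5: +1 fires, +1 burnt (F count now 1)
Step 6: +0 fires, +1 burnt (F count now 0)
Fire out after step 6
Initially T: 18, now '.': 24
Total burnt (originally-T cells now '.'): 17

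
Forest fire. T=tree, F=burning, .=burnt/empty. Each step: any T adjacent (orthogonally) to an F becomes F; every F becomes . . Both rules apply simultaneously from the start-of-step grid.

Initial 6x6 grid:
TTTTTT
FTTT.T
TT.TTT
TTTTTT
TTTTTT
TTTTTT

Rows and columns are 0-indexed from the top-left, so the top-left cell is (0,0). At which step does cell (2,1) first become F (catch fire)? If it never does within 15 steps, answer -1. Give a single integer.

Step 1: cell (2,1)='T' (+3 fires, +1 burnt)
Step 2: cell (2,1)='F' (+4 fires, +3 burnt)
  -> target ignites at step 2
Step 3: cell (2,1)='.' (+4 fires, +4 burnt)
Step 4: cell (2,1)='.' (+5 fires, +4 burnt)
Step 5: cell (2,1)='.' (+5 fires, +5 burnt)
Step 6: cell (2,1)='.' (+5 fires, +5 burnt)
Step 7: cell (2,1)='.' (+4 fires, +5 burnt)
Step 8: cell (2,1)='.' (+2 fires, +4 burnt)
Step 9: cell (2,1)='.' (+1 fires, +2 burnt)
Step 10: cell (2,1)='.' (+0 fires, +1 burnt)
  fire out at step 10

2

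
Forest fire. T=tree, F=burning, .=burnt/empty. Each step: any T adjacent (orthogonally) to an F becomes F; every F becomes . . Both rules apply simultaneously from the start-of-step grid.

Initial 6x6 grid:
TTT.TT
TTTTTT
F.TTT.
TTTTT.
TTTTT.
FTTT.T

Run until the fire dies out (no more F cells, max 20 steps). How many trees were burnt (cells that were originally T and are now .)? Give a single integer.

Answer: 27

Derivation:
Step 1: +4 fires, +2 burnt (F count now 4)
Step 2: +5 fires, +4 burnt (F count now 5)
Step 3: +5 fires, +5 burnt (F count now 5)
Step 4: +5 fires, +5 burnt (F count now 5)
Step 5: +4 fires, +5 burnt (F count now 4)
Step 6: +3 fires, +4 burnt (F count now 3)
Step 7: +1 fires, +3 burnt (F count now 1)
Step 8: +0 fires, +1 burnt (F count now 0)
Fire out after step 8
Initially T: 28, now '.': 35
Total burnt (originally-T cells now '.'): 27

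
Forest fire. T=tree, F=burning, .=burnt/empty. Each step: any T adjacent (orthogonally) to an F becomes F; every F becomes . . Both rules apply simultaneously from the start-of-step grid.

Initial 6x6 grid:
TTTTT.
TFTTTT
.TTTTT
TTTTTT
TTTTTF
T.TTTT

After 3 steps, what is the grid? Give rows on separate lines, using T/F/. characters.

Step 1: 7 trees catch fire, 2 burn out
  TFTTT.
  F.FTTT
  .FTTTT
  TTTTTF
  TTTTF.
  T.TTTF
Step 2: 9 trees catch fire, 7 burn out
  F.FTT.
  ...FTT
  ..FTTF
  TFTTF.
  TTTF..
  T.TTF.
Step 3: 11 trees catch fire, 9 burn out
  ...FT.
  ....FF
  ...FF.
  F.FF..
  TFF...
  T.TF..

...FT.
....FF
...FF.
F.FF..
TFF...
T.TF..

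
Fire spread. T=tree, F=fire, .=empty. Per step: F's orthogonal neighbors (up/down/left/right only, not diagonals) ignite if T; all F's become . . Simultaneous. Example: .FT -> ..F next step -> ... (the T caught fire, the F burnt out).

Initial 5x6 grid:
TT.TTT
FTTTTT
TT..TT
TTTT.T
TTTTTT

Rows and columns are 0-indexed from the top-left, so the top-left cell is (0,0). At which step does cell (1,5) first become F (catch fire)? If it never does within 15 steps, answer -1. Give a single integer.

Step 1: cell (1,5)='T' (+3 fires, +1 burnt)
Step 2: cell (1,5)='T' (+4 fires, +3 burnt)
Step 3: cell (1,5)='T' (+3 fires, +4 burnt)
Step 4: cell (1,5)='T' (+4 fires, +3 burnt)
Step 5: cell (1,5)='F' (+5 fires, +4 burnt)
  -> target ignites at step 5
Step 6: cell (1,5)='.' (+3 fires, +5 burnt)
Step 7: cell (1,5)='.' (+2 fires, +3 burnt)
Step 8: cell (1,5)='.' (+1 fires, +2 burnt)
Step 9: cell (1,5)='.' (+0 fires, +1 burnt)
  fire out at step 9

5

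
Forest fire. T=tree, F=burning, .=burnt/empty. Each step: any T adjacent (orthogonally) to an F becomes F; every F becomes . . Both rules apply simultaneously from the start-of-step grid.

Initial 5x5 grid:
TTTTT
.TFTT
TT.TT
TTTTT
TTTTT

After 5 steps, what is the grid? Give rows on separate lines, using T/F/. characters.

Step 1: 3 trees catch fire, 1 burn out
  TTFTT
  .F.FT
  TT.TT
  TTTTT
  TTTTT
Step 2: 5 trees catch fire, 3 burn out
  TF.FT
  ....F
  TF.FT
  TTTTT
  TTTTT
Step 3: 6 trees catch fire, 5 burn out
  F...F
  .....
  F...F
  TFTFT
  TTTTT
Step 4: 5 trees catch fire, 6 burn out
  .....
  .....
  .....
  F.F.F
  TFTFT
Step 5: 3 trees catch fire, 5 burn out
  .....
  .....
  .....
  .....
  F.F.F

.....
.....
.....
.....
F.F.F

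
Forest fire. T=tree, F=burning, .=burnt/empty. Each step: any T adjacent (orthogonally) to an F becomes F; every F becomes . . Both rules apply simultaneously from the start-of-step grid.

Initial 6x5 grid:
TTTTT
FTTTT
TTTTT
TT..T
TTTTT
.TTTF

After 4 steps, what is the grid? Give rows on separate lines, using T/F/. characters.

Step 1: 5 trees catch fire, 2 burn out
  FTTTT
  .FTTT
  FTTTT
  TT..T
  TTTTF
  .TTF.
Step 2: 7 trees catch fire, 5 burn out
  .FTTT
  ..FTT
  .FTTT
  FT..F
  TTTF.
  .TF..
Step 3: 8 trees catch fire, 7 burn out
  ..FTT
  ...FT
  ..FTF
  .F...
  FTF..
  .F...
Step 4: 4 trees catch fire, 8 burn out
  ...FT
  ....F
  ...F.
  .....
  .F...
  .....

...FT
....F
...F.
.....
.F...
.....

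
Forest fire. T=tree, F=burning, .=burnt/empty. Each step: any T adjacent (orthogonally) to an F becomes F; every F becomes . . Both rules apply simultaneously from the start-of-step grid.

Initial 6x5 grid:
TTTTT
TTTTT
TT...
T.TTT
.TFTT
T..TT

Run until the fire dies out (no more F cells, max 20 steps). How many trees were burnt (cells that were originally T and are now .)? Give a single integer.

Step 1: +3 fires, +1 burnt (F count now 3)
Step 2: +3 fires, +3 burnt (F count now 3)
Step 3: +2 fires, +3 burnt (F count now 2)
Step 4: +0 fires, +2 burnt (F count now 0)
Fire out after step 4
Initially T: 22, now '.': 16
Total burnt (originally-T cells now '.'): 8

Answer: 8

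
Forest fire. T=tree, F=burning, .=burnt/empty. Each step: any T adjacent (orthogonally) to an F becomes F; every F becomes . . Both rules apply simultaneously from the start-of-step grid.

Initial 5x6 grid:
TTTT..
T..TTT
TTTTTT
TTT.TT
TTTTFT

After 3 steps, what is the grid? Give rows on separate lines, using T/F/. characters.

Step 1: 3 trees catch fire, 1 burn out
  TTTT..
  T..TTT
  TTTTTT
  TTT.FT
  TTTF.F
Step 2: 3 trees catch fire, 3 burn out
  TTTT..
  T..TTT
  TTTTFT
  TTT..F
  TTF...
Step 3: 5 trees catch fire, 3 burn out
  TTTT..
  T..TFT
  TTTF.F
  TTF...
  TF....

TTTT..
T..TFT
TTTF.F
TTF...
TF....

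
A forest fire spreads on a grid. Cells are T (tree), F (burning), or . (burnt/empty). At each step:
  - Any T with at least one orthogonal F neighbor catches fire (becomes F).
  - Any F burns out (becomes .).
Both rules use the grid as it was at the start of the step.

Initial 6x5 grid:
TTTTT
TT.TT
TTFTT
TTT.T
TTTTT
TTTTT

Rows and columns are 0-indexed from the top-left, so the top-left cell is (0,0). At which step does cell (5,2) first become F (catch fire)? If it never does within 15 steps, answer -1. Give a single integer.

Step 1: cell (5,2)='T' (+3 fires, +1 burnt)
Step 2: cell (5,2)='T' (+6 fires, +3 burnt)
Step 3: cell (5,2)='F' (+9 fires, +6 burnt)
  -> target ignites at step 3
Step 4: cell (5,2)='.' (+7 fires, +9 burnt)
Step 5: cell (5,2)='.' (+2 fires, +7 burnt)
Step 6: cell (5,2)='.' (+0 fires, +2 burnt)
  fire out at step 6

3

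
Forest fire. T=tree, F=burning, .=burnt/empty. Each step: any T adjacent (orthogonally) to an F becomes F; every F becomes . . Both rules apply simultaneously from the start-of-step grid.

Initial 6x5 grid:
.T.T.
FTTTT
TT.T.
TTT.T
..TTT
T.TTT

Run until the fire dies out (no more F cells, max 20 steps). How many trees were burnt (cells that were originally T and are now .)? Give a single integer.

Step 1: +2 fires, +1 burnt (F count now 2)
Step 2: +4 fires, +2 burnt (F count now 4)
Step 3: +2 fires, +4 burnt (F count now 2)
Step 4: +4 fires, +2 burnt (F count now 4)
Step 5: +1 fires, +4 burnt (F count now 1)
Step 6: +2 fires, +1 burnt (F count now 2)
Step 7: +2 fires, +2 burnt (F count now 2)
Step 8: +2 fires, +2 burnt (F count now 2)
Step 9: +0 fires, +2 burnt (F count now 0)
Fire out after step 9
Initially T: 20, now '.': 29
Total burnt (originally-T cells now '.'): 19

Answer: 19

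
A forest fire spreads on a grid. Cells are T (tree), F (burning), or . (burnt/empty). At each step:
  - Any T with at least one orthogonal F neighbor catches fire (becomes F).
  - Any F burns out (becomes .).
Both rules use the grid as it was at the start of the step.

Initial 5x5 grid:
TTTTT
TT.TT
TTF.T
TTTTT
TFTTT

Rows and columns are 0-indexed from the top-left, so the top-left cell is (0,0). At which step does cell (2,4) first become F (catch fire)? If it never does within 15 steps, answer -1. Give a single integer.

Step 1: cell (2,4)='T' (+5 fires, +2 burnt)
Step 2: cell (2,4)='T' (+5 fires, +5 burnt)
Step 3: cell (2,4)='T' (+4 fires, +5 burnt)
Step 4: cell (2,4)='F' (+3 fires, +4 burnt)
  -> target ignites at step 4
Step 5: cell (2,4)='.' (+2 fires, +3 burnt)
Step 6: cell (2,4)='.' (+2 fires, +2 burnt)
Step 7: cell (2,4)='.' (+0 fires, +2 burnt)
  fire out at step 7

4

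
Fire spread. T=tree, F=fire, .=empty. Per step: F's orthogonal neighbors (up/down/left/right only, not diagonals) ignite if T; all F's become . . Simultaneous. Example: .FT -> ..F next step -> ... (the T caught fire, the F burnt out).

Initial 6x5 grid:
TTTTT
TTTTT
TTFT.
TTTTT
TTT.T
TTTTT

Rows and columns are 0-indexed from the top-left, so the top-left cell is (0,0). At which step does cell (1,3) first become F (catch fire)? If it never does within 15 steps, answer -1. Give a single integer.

Step 1: cell (1,3)='T' (+4 fires, +1 burnt)
Step 2: cell (1,3)='F' (+7 fires, +4 burnt)
  -> target ignites at step 2
Step 3: cell (1,3)='.' (+8 fires, +7 burnt)
Step 4: cell (1,3)='.' (+6 fires, +8 burnt)
Step 5: cell (1,3)='.' (+2 fires, +6 burnt)
Step 6: cell (1,3)='.' (+0 fires, +2 burnt)
  fire out at step 6

2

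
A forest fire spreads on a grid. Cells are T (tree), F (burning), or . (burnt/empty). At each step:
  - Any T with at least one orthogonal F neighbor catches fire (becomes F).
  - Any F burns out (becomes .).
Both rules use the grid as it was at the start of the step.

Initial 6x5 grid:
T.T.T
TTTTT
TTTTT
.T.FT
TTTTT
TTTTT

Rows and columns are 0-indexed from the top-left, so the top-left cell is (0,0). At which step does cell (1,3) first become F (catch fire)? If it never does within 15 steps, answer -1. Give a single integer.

Step 1: cell (1,3)='T' (+3 fires, +1 burnt)
Step 2: cell (1,3)='F' (+6 fires, +3 burnt)
  -> target ignites at step 2
Step 3: cell (1,3)='.' (+6 fires, +6 burnt)
Step 4: cell (1,3)='.' (+7 fires, +6 burnt)
Step 5: cell (1,3)='.' (+2 fires, +7 burnt)
Step 6: cell (1,3)='.' (+1 fires, +2 burnt)
Step 7: cell (1,3)='.' (+0 fires, +1 burnt)
  fire out at step 7

2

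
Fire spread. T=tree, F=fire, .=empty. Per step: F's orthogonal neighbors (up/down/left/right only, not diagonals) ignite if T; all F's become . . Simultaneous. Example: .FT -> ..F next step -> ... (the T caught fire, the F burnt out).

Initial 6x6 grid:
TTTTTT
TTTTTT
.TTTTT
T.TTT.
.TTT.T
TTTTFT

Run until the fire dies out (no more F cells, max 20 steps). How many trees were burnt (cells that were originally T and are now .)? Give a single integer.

Answer: 29

Derivation:
Step 1: +2 fires, +1 burnt (F count now 2)
Step 2: +3 fires, +2 burnt (F count now 3)
Step 3: +3 fires, +3 burnt (F count now 3)
Step 4: +5 fires, +3 burnt (F count now 5)
Step 5: +3 fires, +5 burnt (F count now 3)
Step 6: +5 fires, +3 burnt (F count now 5)
Step 7: +4 fires, +5 burnt (F count now 4)
Step 8: +3 fires, +4 burnt (F count now 3)
Step 9: +1 fires, +3 burnt (F count now 1)
Step 10: +0 fires, +1 burnt (F count now 0)
Fire out after step 10
Initially T: 30, now '.': 35
Total burnt (originally-T cells now '.'): 29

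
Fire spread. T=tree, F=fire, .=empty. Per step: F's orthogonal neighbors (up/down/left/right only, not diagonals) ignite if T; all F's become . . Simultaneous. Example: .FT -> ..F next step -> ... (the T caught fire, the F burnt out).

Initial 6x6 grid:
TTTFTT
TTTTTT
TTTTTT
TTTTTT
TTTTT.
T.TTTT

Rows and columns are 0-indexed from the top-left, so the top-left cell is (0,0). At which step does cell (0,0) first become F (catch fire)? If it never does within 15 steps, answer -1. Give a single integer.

Step 1: cell (0,0)='T' (+3 fires, +1 burnt)
Step 2: cell (0,0)='T' (+5 fires, +3 burnt)
Step 3: cell (0,0)='F' (+6 fires, +5 burnt)
  -> target ignites at step 3
Step 4: cell (0,0)='.' (+6 fires, +6 burnt)
Step 5: cell (0,0)='.' (+6 fires, +6 burnt)
Step 6: cell (0,0)='.' (+4 fires, +6 burnt)
Step 7: cell (0,0)='.' (+2 fires, +4 burnt)
Step 8: cell (0,0)='.' (+1 fires, +2 burnt)
Step 9: cell (0,0)='.' (+0 fires, +1 burnt)
  fire out at step 9

3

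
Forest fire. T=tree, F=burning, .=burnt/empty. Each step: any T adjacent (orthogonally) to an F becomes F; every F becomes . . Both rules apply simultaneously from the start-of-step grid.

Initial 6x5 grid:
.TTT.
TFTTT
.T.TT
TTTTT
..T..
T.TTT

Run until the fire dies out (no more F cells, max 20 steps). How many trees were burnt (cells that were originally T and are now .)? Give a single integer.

Step 1: +4 fires, +1 burnt (F count now 4)
Step 2: +3 fires, +4 burnt (F count now 3)
Step 3: +5 fires, +3 burnt (F count now 5)
Step 4: +3 fires, +5 burnt (F count now 3)
Step 5: +2 fires, +3 burnt (F count now 2)
Step 6: +1 fires, +2 burnt (F count now 1)
Step 7: +1 fires, +1 burnt (F count now 1)
Step 8: +0 fires, +1 burnt (F count now 0)
Fire out after step 8
Initially T: 20, now '.': 29
Total burnt (originally-T cells now '.'): 19

Answer: 19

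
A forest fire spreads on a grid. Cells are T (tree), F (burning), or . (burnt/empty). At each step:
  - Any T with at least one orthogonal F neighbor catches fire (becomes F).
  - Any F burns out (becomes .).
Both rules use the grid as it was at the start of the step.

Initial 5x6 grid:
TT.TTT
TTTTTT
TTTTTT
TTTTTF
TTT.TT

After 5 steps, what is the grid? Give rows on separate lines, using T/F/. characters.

Step 1: 3 trees catch fire, 1 burn out
  TT.TTT
  TTTTTT
  TTTTTF
  TTTTF.
  TTT.TF
Step 2: 4 trees catch fire, 3 burn out
  TT.TTT
  TTTTTF
  TTTTF.
  TTTF..
  TTT.F.
Step 3: 4 trees catch fire, 4 burn out
  TT.TTF
  TTTTF.
  TTTF..
  TTF...
  TTT...
Step 4: 5 trees catch fire, 4 burn out
  TT.TF.
  TTTF..
  TTF...
  TF....
  TTF...
Step 5: 5 trees catch fire, 5 burn out
  TT.F..
  TTF...
  TF....
  F.....
  TF....

TT.F..
TTF...
TF....
F.....
TF....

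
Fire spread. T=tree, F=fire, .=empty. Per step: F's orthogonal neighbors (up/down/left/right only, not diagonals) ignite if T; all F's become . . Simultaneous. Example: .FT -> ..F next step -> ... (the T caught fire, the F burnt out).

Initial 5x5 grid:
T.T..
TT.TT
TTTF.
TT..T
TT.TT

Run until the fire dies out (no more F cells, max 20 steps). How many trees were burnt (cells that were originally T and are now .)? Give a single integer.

Step 1: +2 fires, +1 burnt (F count now 2)
Step 2: +2 fires, +2 burnt (F count now 2)
Step 3: +3 fires, +2 burnt (F count now 3)
Step 4: +3 fires, +3 burnt (F count now 3)
Step 5: +2 fires, +3 burnt (F count now 2)
Step 6: +0 fires, +2 burnt (F count now 0)
Fire out after step 6
Initially T: 16, now '.': 21
Total burnt (originally-T cells now '.'): 12

Answer: 12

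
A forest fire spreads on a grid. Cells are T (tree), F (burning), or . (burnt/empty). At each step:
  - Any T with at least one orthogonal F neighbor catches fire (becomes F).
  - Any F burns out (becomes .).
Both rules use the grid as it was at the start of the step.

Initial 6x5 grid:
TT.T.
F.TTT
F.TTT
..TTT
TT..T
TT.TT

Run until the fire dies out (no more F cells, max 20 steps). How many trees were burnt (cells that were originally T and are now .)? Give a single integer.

Step 1: +1 fires, +2 burnt (F count now 1)
Step 2: +1 fires, +1 burnt (F count now 1)
Step 3: +0 fires, +1 burnt (F count now 0)
Fire out after step 3
Initially T: 19, now '.': 13
Total burnt (originally-T cells now '.'): 2

Answer: 2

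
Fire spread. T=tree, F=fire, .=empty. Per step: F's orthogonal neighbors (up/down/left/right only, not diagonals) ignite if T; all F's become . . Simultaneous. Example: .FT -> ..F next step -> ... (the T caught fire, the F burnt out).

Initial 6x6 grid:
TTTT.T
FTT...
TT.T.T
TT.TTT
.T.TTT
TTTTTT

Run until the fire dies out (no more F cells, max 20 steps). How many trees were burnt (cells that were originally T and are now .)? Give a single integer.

Step 1: +3 fires, +1 burnt (F count now 3)
Step 2: +4 fires, +3 burnt (F count now 4)
Step 3: +2 fires, +4 burnt (F count now 2)
Step 4: +2 fires, +2 burnt (F count now 2)
Step 5: +1 fires, +2 burnt (F count now 1)
Step 6: +2 fires, +1 burnt (F count now 2)
Step 7: +1 fires, +2 burnt (F count now 1)
Step 8: +2 fires, +1 burnt (F count now 2)
Step 9: +3 fires, +2 burnt (F count now 3)
Step 10: +3 fires, +3 burnt (F count now 3)
Step 11: +1 fires, +3 burnt (F count now 1)
Step 12: +1 fires, +1 burnt (F count now 1)
Step 13: +0 fires, +1 burnt (F count now 0)
Fire out after step 13
Initially T: 26, now '.': 35
Total burnt (originally-T cells now '.'): 25

Answer: 25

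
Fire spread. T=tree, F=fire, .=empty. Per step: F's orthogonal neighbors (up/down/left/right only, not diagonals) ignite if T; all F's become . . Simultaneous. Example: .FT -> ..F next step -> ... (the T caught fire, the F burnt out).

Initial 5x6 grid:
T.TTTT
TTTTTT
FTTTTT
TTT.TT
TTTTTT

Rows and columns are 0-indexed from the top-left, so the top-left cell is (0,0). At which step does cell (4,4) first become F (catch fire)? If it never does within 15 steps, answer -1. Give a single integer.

Step 1: cell (4,4)='T' (+3 fires, +1 burnt)
Step 2: cell (4,4)='T' (+5 fires, +3 burnt)
Step 3: cell (4,4)='T' (+4 fires, +5 burnt)
Step 4: cell (4,4)='T' (+4 fires, +4 burnt)
Step 5: cell (4,4)='T' (+5 fires, +4 burnt)
Step 6: cell (4,4)='F' (+4 fires, +5 burnt)
  -> target ignites at step 6
Step 7: cell (4,4)='.' (+2 fires, +4 burnt)
Step 8: cell (4,4)='.' (+0 fires, +2 burnt)
  fire out at step 8

6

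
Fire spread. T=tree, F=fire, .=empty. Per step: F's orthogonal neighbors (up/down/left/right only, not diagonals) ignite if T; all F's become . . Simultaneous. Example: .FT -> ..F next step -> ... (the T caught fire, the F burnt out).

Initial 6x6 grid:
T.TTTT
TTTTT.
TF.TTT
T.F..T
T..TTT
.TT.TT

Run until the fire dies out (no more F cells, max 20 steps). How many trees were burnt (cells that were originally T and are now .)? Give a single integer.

Step 1: +2 fires, +2 burnt (F count now 2)
Step 2: +3 fires, +2 burnt (F count now 3)
Step 3: +4 fires, +3 burnt (F count now 4)
Step 4: +3 fires, +4 burnt (F count now 3)
Step 5: +2 fires, +3 burnt (F count now 2)
Step 6: +2 fires, +2 burnt (F count now 2)
Step 7: +1 fires, +2 burnt (F count now 1)
Step 8: +1 fires, +1 burnt (F count now 1)
Step 9: +2 fires, +1 burnt (F count now 2)
Step 10: +2 fires, +2 burnt (F count now 2)
Step 11: +0 fires, +2 burnt (F count now 0)
Fire out after step 11
Initially T: 24, now '.': 34
Total burnt (originally-T cells now '.'): 22

Answer: 22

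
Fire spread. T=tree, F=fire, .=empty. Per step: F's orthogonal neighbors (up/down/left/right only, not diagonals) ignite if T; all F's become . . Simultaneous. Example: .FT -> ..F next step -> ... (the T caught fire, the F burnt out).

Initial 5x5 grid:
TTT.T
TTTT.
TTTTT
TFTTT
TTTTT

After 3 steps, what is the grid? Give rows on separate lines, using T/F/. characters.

Step 1: 4 trees catch fire, 1 burn out
  TTT.T
  TTTT.
  TFTTT
  F.FTT
  TFTTT
Step 2: 6 trees catch fire, 4 burn out
  TTT.T
  TFTT.
  F.FTT
  ...FT
  F.FTT
Step 3: 6 trees catch fire, 6 burn out
  TFT.T
  F.FT.
  ...FT
  ....F
  ...FT

TFT.T
F.FT.
...FT
....F
...FT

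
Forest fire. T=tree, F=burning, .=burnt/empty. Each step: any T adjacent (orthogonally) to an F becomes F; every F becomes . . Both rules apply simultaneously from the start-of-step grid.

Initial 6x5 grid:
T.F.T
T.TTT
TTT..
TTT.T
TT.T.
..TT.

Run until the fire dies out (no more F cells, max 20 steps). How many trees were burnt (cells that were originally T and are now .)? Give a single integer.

Answer: 14

Derivation:
Step 1: +1 fires, +1 burnt (F count now 1)
Step 2: +2 fires, +1 burnt (F count now 2)
Step 3: +3 fires, +2 burnt (F count now 3)
Step 4: +3 fires, +3 burnt (F count now 3)
Step 5: +3 fires, +3 burnt (F count now 3)
Step 6: +2 fires, +3 burnt (F count now 2)
Step 7: +0 fires, +2 burnt (F count now 0)
Fire out after step 7
Initially T: 18, now '.': 26
Total burnt (originally-T cells now '.'): 14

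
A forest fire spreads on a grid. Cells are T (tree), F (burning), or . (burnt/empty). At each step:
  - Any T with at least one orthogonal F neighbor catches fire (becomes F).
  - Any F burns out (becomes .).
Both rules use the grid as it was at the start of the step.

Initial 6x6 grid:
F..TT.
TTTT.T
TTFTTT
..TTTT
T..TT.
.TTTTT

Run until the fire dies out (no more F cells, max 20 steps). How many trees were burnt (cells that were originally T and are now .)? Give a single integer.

Answer: 23

Derivation:
Step 1: +5 fires, +2 burnt (F count now 5)
Step 2: +5 fires, +5 burnt (F count now 5)
Step 3: +4 fires, +5 burnt (F count now 4)
Step 4: +5 fires, +4 burnt (F count now 5)
Step 5: +2 fires, +5 burnt (F count now 2)
Step 6: +2 fires, +2 burnt (F count now 2)
Step 7: +0 fires, +2 burnt (F count now 0)
Fire out after step 7
Initially T: 24, now '.': 35
Total burnt (originally-T cells now '.'): 23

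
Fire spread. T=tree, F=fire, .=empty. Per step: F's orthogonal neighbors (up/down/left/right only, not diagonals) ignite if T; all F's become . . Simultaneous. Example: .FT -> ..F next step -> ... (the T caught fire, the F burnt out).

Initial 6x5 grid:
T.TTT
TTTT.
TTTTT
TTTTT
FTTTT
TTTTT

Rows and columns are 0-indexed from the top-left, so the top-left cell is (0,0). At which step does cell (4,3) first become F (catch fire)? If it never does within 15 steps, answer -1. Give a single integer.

Step 1: cell (4,3)='T' (+3 fires, +1 burnt)
Step 2: cell (4,3)='T' (+4 fires, +3 burnt)
Step 3: cell (4,3)='F' (+5 fires, +4 burnt)
  -> target ignites at step 3
Step 4: cell (4,3)='.' (+6 fires, +5 burnt)
Step 5: cell (4,3)='.' (+4 fires, +6 burnt)
Step 6: cell (4,3)='.' (+3 fires, +4 burnt)
Step 7: cell (4,3)='.' (+1 fires, +3 burnt)
Step 8: cell (4,3)='.' (+1 fires, +1 burnt)
Step 9: cell (4,3)='.' (+0 fires, +1 burnt)
  fire out at step 9

3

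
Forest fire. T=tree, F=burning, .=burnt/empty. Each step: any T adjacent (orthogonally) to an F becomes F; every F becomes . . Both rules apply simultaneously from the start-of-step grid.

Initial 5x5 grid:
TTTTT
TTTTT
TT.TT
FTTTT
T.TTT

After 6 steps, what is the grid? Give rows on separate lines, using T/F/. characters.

Step 1: 3 trees catch fire, 1 burn out
  TTTTT
  TTTTT
  FT.TT
  .FTTT
  F.TTT
Step 2: 3 trees catch fire, 3 burn out
  TTTTT
  FTTTT
  .F.TT
  ..FTT
  ..TTT
Step 3: 4 trees catch fire, 3 burn out
  FTTTT
  .FTTT
  ...TT
  ...FT
  ..FTT
Step 4: 5 trees catch fire, 4 burn out
  .FTTT
  ..FTT
  ...FT
  ....F
  ...FT
Step 5: 4 trees catch fire, 5 burn out
  ..FTT
  ...FT
  ....F
  .....
  ....F
Step 6: 2 trees catch fire, 4 burn out
  ...FT
  ....F
  .....
  .....
  .....

...FT
....F
.....
.....
.....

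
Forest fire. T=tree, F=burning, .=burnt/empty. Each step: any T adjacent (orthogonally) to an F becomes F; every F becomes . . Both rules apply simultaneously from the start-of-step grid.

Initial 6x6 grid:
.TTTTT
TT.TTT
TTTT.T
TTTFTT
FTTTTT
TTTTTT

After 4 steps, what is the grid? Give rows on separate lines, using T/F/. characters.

Step 1: 7 trees catch fire, 2 burn out
  .TTTTT
  TT.TTT
  TTTF.T
  FTF.FT
  .FTFTT
  FTTTTT
Step 2: 9 trees catch fire, 7 burn out
  .TTTTT
  TT.FTT
  FTF..T
  .F...F
  ..F.FT
  .FTFTT
Step 3: 8 trees catch fire, 9 burn out
  .TTFTT
  FT..FT
  .F...F
  ......
  .....F
  ..F.FT
Step 4: 5 trees catch fire, 8 burn out
  .TF.FT
  .F...F
  ......
  ......
  ......
  .....F

.TF.FT
.F...F
......
......
......
.....F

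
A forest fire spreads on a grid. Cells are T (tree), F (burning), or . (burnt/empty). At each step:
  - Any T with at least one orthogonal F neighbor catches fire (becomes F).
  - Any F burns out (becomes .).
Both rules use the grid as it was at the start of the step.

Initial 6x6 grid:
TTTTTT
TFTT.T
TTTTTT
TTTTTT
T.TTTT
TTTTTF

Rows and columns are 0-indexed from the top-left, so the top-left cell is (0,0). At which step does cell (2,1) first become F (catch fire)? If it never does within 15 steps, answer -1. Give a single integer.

Step 1: cell (2,1)='F' (+6 fires, +2 burnt)
  -> target ignites at step 1
Step 2: cell (2,1)='.' (+9 fires, +6 burnt)
Step 3: cell (2,1)='.' (+8 fires, +9 burnt)
Step 4: cell (2,1)='.' (+7 fires, +8 burnt)
Step 5: cell (2,1)='.' (+2 fires, +7 burnt)
Step 6: cell (2,1)='.' (+0 fires, +2 burnt)
  fire out at step 6

1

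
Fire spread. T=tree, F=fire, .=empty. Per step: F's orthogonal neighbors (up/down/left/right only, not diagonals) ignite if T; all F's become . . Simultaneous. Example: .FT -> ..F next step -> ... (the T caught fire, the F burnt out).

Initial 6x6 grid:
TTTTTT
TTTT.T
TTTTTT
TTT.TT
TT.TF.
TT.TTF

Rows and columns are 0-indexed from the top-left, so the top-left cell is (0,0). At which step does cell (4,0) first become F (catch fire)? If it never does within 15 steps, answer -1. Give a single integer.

Step 1: cell (4,0)='T' (+3 fires, +2 burnt)
Step 2: cell (4,0)='T' (+3 fires, +3 burnt)
Step 3: cell (4,0)='T' (+2 fires, +3 burnt)
Step 4: cell (4,0)='T' (+3 fires, +2 burnt)
Step 5: cell (4,0)='T' (+5 fires, +3 burnt)
Step 6: cell (4,0)='T' (+5 fires, +5 burnt)
Step 7: cell (4,0)='T' (+4 fires, +5 burnt)
Step 8: cell (4,0)='F' (+3 fires, +4 burnt)
  -> target ignites at step 8
Step 9: cell (4,0)='.' (+1 fires, +3 burnt)
Step 10: cell (4,0)='.' (+0 fires, +1 burnt)
  fire out at step 10

8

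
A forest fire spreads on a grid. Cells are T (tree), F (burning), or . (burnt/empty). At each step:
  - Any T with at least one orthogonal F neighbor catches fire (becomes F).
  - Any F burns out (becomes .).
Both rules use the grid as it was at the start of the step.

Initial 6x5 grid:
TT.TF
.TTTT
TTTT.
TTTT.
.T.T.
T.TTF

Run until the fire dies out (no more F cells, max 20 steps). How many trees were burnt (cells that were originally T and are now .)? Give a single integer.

Step 1: +3 fires, +2 burnt (F count now 3)
Step 2: +3 fires, +3 burnt (F count now 3)
Step 3: +3 fires, +3 burnt (F count now 3)
Step 4: +3 fires, +3 burnt (F count now 3)
Step 5: +3 fires, +3 burnt (F count now 3)
Step 6: +4 fires, +3 burnt (F count now 4)
Step 7: +0 fires, +4 burnt (F count now 0)
Fire out after step 7
Initially T: 20, now '.': 29
Total burnt (originally-T cells now '.'): 19

Answer: 19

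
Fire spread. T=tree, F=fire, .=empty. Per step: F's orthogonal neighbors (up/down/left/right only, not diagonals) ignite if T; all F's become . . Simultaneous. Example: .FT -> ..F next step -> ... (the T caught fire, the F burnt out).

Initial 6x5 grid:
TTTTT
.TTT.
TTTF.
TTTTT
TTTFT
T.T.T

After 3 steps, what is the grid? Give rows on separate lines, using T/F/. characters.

Step 1: 5 trees catch fire, 2 burn out
  TTTTT
  .TTF.
  TTF..
  TTTFT
  TTF.F
  T.T.T
Step 2: 8 trees catch fire, 5 burn out
  TTTFT
  .TF..
  TF...
  TTF.F
  TF...
  T.F.F
Step 3: 6 trees catch fire, 8 burn out
  TTF.F
  .F...
  F....
  TF...
  F....
  T....

TTF.F
.F...
F....
TF...
F....
T....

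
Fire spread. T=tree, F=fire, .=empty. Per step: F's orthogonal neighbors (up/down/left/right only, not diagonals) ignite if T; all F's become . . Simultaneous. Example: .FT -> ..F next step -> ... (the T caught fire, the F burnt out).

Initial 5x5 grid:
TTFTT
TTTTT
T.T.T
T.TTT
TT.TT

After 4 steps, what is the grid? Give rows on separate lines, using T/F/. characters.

Step 1: 3 trees catch fire, 1 burn out
  TF.FT
  TTFTT
  T.T.T
  T.TTT
  TT.TT
Step 2: 5 trees catch fire, 3 burn out
  F...F
  TF.FT
  T.F.T
  T.TTT
  TT.TT
Step 3: 3 trees catch fire, 5 burn out
  .....
  F...F
  T...T
  T.FTT
  TT.TT
Step 4: 3 trees catch fire, 3 burn out
  .....
  .....
  F...F
  T..FT
  TT.TT

.....
.....
F...F
T..FT
TT.TT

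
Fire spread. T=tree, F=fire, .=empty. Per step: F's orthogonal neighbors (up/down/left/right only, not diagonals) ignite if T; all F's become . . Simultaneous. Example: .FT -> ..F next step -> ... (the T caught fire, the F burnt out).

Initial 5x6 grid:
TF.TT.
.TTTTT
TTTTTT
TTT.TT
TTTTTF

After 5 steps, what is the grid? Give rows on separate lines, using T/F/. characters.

Step 1: 4 trees catch fire, 2 burn out
  F..TT.
  .FTTTT
  TTTTTT
  TTT.TF
  TTTTF.
Step 2: 5 trees catch fire, 4 burn out
  ...TT.
  ..FTTT
  TFTTTF
  TTT.F.
  TTTF..
Step 3: 7 trees catch fire, 5 burn out
  ...TT.
  ...FTF
  F.FTF.
  TFT...
  TTF...
Step 4: 6 trees catch fire, 7 burn out
  ...FT.
  ....F.
  ...F..
  F.F...
  TF....
Step 5: 2 trees catch fire, 6 burn out
  ....F.
  ......
  ......
  ......
  F.....

....F.
......
......
......
F.....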